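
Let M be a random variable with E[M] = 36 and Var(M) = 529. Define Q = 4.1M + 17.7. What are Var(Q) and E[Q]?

Q = 4.1M + 17.7 is linear with a = 4.1, b = 17.7.
Var(Q) = a²·Var(M) = 4.1²·529 = 8892.49 (the additive constant 17.7 does not affect variance).
E[Q] = a·E[M] + b = 4.1·36 + 17.7 = 165.3.

Var(Q) = 8892.49, E[Q] = 165.3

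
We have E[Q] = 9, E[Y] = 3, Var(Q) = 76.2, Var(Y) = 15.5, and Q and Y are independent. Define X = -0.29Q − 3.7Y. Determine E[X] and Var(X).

E[X] = -13.71, Var(X) = 218.60342

E[X] = (-0.29)·E[Q] + (-3.7)·E[Y] = (-0.29)·9 + (-3.7)·3 = -13.71.
Var(X) = a²·Var(Q) + b²·Var(Y) + 2ab·covariance of Q and Y with a = -0.29, b = -3.7.
Independence gives covariance of Q and Y = 0.
= (-0.29)²·76.2 + (-3.7)²·15.5 + 2·(-0.29)·(-3.7)·0
= 6.40842 + 212.195 + 0 = 218.60342.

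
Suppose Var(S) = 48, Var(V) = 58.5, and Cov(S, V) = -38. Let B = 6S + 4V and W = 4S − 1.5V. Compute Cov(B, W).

Cov(B, W) = 535

By bilinearity, Cov(B, W) = ac·Var(S) + bd·Var(V) + (ad+bc)·Cov(S, V), with a=6, b=4, c=4, d=-1.5.
ac·Var(S) = 6·4·48 = 1152
bd·Var(V) = 4·(-1.5)·58.5 = -351
(ad+bc)·Cov(S, V) = (7)·(-38) = -266
Cov(B, W) = 1152 + (-351) + (-266) = 535.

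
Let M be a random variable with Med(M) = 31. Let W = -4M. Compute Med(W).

Med(W) = -124

A linear map preserves order up to sign, so Med(W) = a·Med(M) + b = (-4)·31 = -124.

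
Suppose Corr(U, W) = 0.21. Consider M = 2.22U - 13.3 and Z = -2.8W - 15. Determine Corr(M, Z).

Linear rescalings preserve |correlation|; the slopes 2.22 and -2.8 have opposite signs, so the correlation flips sign: Corr(M, Z) = −Corr(U, W) = -0.21.

Corr(M, Z) = -0.21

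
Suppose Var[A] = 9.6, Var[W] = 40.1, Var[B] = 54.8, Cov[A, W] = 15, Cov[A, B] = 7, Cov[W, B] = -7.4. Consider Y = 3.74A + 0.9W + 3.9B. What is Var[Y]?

Var[Y] = 1253.50596

Var[Y] = a²·Var[A] + b²·Var[W] + c²·Var[B] + 2ab·Cov[A, W] + 2ac·Cov[A, B] + 2bc·Cov[W, B], with a = 3.74, b = 0.9, c = 3.9.
= 134.28096 + 32.481 + 833.508 + 100.98 + 204.204 + (-51.948)
= 1253.50596.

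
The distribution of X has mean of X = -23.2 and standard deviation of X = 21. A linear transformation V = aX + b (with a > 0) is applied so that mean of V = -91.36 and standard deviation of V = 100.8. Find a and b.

standard deviation of V = a·standard deviation of X (a > 0), so a = 100.8/21 = 4.8.
mean of V = a·mean of X + b, so b = -91.36 − 4.8·(-23.2) = 20.

a = 4.8, b = 20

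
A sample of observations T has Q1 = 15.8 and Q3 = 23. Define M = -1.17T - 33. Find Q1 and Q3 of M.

Q1(M) = -59.91, Q3(M) = -51.486

a = -1.17 < 0 reverses order: Q1(M) comes from Q3(T), Q3(M) from Q1(T).
Q1(M) = (-1.17)·23 + (-33) = -59.91; Q3(M) = (-1.17)·15.8 + (-33) = -51.486.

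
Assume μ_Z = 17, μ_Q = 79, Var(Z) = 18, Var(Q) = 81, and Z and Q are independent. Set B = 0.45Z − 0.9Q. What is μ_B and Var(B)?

μ_B = -63.45, Var(B) = 69.255

μ_B = 0.45·μ_Z + (-0.9)·μ_Q = 0.45·17 + (-0.9)·79 = -63.45.
Var(B) = a²·Var(Z) + b²·Var(Q) + 2ab·Cov(Z, Q) with a = 0.45, b = -0.9.
Independence gives Cov(Z, Q) = 0.
= 0.45²·18 + (-0.9)²·81 + 2·0.45·(-0.9)·0
= 3.645 + 65.61 + 0 = 69.255.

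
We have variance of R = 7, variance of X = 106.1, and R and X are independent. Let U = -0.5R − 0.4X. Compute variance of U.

variance of U = a²·variance of R + b²·variance of X + 2ab·covariance of R and X with a = -0.5, b = -0.4.
Independence gives covariance of R and X = 0.
= (-0.5)²·7 + (-0.4)²·106.1 + 2·(-0.5)·(-0.4)·0
= 1.75 + 16.976 + 0 = 18.726.

variance of U = 18.726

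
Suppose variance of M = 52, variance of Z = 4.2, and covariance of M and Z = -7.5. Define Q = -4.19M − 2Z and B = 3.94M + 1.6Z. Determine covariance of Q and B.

By bilinearity, covariance of Q and B = ac·variance of M + bd·variance of Z + (ad+bc)·covariance of M and Z, with a=-4.19, b=-2, c=3.94, d=1.6.
ac·variance of M = (-4.19)·3.94·52 = -858.4472
bd·variance of Z = (-2)·1.6·4.2 = -13.44
(ad+bc)·covariance of M and Z = (-14.584)·(-7.5) = 109.38
covariance of Q and B = -858.4472 + (-13.44) + 109.38 = -762.5072.

covariance of Q and B = -762.5072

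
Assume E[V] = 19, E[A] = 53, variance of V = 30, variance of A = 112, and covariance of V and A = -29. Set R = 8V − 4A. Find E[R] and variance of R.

E[R] = -60, variance of R = 5568

E[R] = 8·E[V] + (-4)·E[A] = 8·19 + (-4)·53 = -60.
variance of R = a²·variance of V + b²·variance of A + 2ab·covariance of V and A with a = 8, b = -4.
= 8²·30 + (-4)²·112 + 2·8·(-4)·(-29)
= 1920 + 1792 + 1856 = 5568.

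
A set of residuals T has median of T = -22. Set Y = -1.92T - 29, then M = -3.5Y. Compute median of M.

median of Y = (-1.92)·(-22) + (-29) = 13.24.
median of M = (-3.5)·13.24 = -46.34.

median of M = -46.34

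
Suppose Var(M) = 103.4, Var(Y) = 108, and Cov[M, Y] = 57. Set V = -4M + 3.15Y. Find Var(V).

Var(V) = 1289.63

Var(V) = a²·Var(M) + b²·Var(Y) + 2ab·Cov[M, Y] with a = -4, b = 3.15.
= (-4)²·103.4 + 3.15²·108 + 2·(-4)·3.15·57
= 1654.4 + 1071.63 + (-1436.4) = 1289.63.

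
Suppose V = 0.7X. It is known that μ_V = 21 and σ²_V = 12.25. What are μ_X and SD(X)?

From V = 0.7X: μ_V = a·μ_X + b, so μ_X = (μ_V − b)/a = (21 − 0)/0.7 = 30.
SD(V) = √12.25 = 3.5.
SD(V) = |a|·SD(X), so SD(X) = 3.5/|0.7| = 5.

μ_X = 30, SD(X) = 5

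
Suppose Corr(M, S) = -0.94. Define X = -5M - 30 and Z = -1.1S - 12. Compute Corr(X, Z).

Corr(X, Z) = -0.94

Linear rescalings preserve correlation up to sign; here the slopes -5 and -1.1 have the same sign, so Corr(X, Z) = Corr(M, S) = -0.94.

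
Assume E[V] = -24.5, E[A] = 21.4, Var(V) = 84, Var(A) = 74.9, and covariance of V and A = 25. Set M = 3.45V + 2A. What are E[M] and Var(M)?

E[M] = 3.45·E[V] + 2·E[A] = 3.45·(-24.5) + 2·21.4 = -41.725.
Var(M) = a²·Var(V) + b²·Var(A) + 2ab·covariance of V and A with a = 3.45, b = 2.
= 3.45²·84 + 2²·74.9 + 2·3.45·2·25
= 999.81 + 299.6 + 345 = 1644.41.

E[M] = -41.725, Var(M) = 1644.41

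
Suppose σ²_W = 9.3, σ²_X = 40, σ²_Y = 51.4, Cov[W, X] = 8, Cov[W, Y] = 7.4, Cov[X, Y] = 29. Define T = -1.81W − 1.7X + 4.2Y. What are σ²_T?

σ²_T = a²·σ²_W + b²·σ²_X + c²·σ²_Y + 2ab·Cov[W, X] + 2ac·Cov[W, Y] + 2bc·Cov[X, Y], with a = -1.81, b = -1.7, c = 4.2.
= 30.46773 + 115.6 + 906.696 + 49.232 + (-112.5096) + (-414.12)
= 575.36613.

σ²_T = 575.36613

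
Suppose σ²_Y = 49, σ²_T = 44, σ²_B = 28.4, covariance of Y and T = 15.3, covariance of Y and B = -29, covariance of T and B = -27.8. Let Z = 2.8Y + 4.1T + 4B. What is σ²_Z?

σ²_Z = a²·σ²_Y + b²·σ²_T + c²·σ²_B + 2ab·covariance of Y and T + 2ac·covariance of Y and B + 2bc·covariance of T and B, with a = 2.8, b = 4.1, c = 4.
= 384.16 + 739.64 + 454.4 + 351.288 + (-649.6) + (-911.84)
= 368.048.

σ²_Z = 368.048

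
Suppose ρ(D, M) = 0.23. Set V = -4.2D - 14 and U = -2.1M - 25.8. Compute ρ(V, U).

Linear rescalings preserve correlation up to sign; here the slopes -4.2 and -2.1 have the same sign, so ρ(V, U) = ρ(D, M) = 0.23.

ρ(V, U) = 0.23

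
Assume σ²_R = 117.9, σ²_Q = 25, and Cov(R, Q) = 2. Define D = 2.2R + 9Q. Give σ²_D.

σ²_D = a²·σ²_R + b²·σ²_Q + 2ab·Cov(R, Q) with a = 2.2, b = 9.
= 2.2²·117.9 + 9²·25 + 2·2.2·9·2
= 570.636 + 2025 + 79.2 = 2674.836.

σ²_D = 2674.836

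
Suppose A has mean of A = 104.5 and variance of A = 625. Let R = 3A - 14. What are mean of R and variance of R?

R = 3A - 14 is linear with a = 3, b = -14.
mean of R = a·mean of A + b = 3·104.5 + (-14) = 299.5.
variance of R = a²·variance of A = 3²·625 = 5625 (the additive constant -14 does not affect variance).

mean of R = 299.5, variance of R = 5625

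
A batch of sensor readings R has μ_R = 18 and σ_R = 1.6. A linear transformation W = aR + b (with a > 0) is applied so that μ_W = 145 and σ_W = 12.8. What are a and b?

a = 8, b = 1

σ_W = a·σ_R (a > 0), so a = 12.8/1.6 = 8.
μ_W = a·μ_R + b, so b = 145 − 8·18 = 1.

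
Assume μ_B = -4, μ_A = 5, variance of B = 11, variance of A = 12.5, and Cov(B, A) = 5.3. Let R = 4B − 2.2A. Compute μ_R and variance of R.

μ_R = 4·μ_B + (-2.2)·μ_A = 4·(-4) + (-2.2)·5 = -27.
variance of R = a²·variance of B + b²·variance of A + 2ab·Cov(B, A) with a = 4, b = -2.2.
= 4²·11 + (-2.2)²·12.5 + 2·4·(-2.2)·5.3
= 176 + 60.5 + (-93.28) = 143.22.

μ_R = -27, variance of R = 143.22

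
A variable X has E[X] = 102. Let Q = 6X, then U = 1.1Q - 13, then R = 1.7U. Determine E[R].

E[Q] = 6·102 = 612.
E[U] = 1.1·612 + (-13) = 660.2.
E[R] = 1.7·660.2 = 1122.34.

E[R] = 1122.34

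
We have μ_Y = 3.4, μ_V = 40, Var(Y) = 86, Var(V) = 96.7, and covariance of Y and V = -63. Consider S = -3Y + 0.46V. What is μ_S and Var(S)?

μ_S = 8.2, Var(S) = 968.34172

μ_S = (-3)·μ_Y + 0.46·μ_V = (-3)·3.4 + 0.46·40 = 8.2.
Var(S) = a²·Var(Y) + b²·Var(V) + 2ab·covariance of Y and V with a = -3, b = 0.46.
= (-3)²·86 + 0.46²·96.7 + 2·(-3)·0.46·(-63)
= 774 + 20.46172 + 173.88 = 968.34172.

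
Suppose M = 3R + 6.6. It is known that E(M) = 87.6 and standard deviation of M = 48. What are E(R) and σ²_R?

From M = 3R + 6.6: E(M) = a·E(R) + b, so E(R) = (E(M) − b)/a = (87.6 − 6.6)/3 = 27.
σ²_M = 48² = 2304.
σ²_M = a²·σ²_R, so σ²_R = 2304/3² = 256.

E(R) = 27, σ²_R = 256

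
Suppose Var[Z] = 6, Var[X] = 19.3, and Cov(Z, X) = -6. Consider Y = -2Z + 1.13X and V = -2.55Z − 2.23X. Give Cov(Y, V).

By bilinearity, Cov(Y, V) = ac·Var[Z] + bd·Var[X] + (ad+bc)·Cov(Z, X), with a=-2, b=1.13, c=-2.55, d=-2.23.
ac·Var[Z] = (-2)·(-2.55)·6 = 30.6
bd·Var[X] = 1.13·(-2.23)·19.3 = -48.63407
(ad+bc)·Cov(Z, X) = (1.5785)·(-6) = -9.471
Cov(Y, V) = 30.6 + (-48.63407) + (-9.471) = -27.50507.

Cov(Y, V) = -27.50507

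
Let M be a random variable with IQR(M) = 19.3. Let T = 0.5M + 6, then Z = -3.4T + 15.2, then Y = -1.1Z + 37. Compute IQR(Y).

IQR(Y) = 36.091

IQR(T) = |0.5|·19.3 = 9.65.
IQR(Z) = |-3.4|·9.65 = 32.81.
IQR(Y) = |-1.1|·32.81 = 36.091.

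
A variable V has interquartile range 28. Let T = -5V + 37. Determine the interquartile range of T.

IQR(T) = 140

Under T = aV + b, IQR(T) = |a|·IQR(V) = |-5|·28 = 140 (shifts cancel; spread scales by |a|).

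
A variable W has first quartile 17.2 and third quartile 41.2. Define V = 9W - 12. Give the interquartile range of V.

IQR of W = Q3 − Q1 = 41.2 − 17.2 = 24.
Under V = aW + b, IQR(V) = |a|·IQR(W) = |9|·24 = 216 (shifts cancel; spread scales by |a|).

IQR(V) = 216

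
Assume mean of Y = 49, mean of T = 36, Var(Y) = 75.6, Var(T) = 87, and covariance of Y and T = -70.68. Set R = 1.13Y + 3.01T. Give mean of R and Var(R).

mean of R = 1.13·mean of Y + 3.01·mean of T = 1.13·49 + 3.01·36 = 163.73.
Var(R) = a²·Var(Y) + b²·Var(T) + 2ab·covariance of Y and T with a = 1.13, b = 3.01.
= 1.13²·75.6 + 3.01²·87 + 2·1.13·3.01·(-70.68)
= 96.53364 + 788.2287 + (-480.807768) = 403.954572.

mean of R = 163.73, Var(R) = 403.954572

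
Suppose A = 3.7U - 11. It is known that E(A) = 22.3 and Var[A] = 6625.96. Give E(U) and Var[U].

E(U) = 9, Var[U] = 484

From A = 3.7U - 11: E(A) = a·E(U) + b, so E(U) = (E(A) − b)/a = (22.3 − (-11))/3.7 = 9.
Var[A] = a²·Var[U], so Var[U] = 6625.96/3.7² = 484.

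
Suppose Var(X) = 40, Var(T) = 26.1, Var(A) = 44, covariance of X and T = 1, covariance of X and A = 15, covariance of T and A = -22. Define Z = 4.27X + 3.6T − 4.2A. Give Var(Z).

Var(Z) = a²·Var(X) + b²·Var(T) + c²·Var(A) + 2ab·covariance of X and T + 2ac·covariance of X and A + 2bc·covariance of T and A, with a = 4.27, b = 3.6, c = -4.2.
= 729.316 + 338.256 + 776.16 + 30.744 + (-538.02) + 665.28
= 2001.736.

Var(Z) = 2001.736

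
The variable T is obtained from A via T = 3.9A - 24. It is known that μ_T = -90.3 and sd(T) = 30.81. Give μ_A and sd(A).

From T = 3.9A - 24: μ_T = a·μ_A + b, so μ_A = (μ_T − b)/a = (-90.3 − (-24))/3.9 = -17.
sd(T) = |a|·sd(A), so sd(A) = 30.81/|3.9| = 7.9.

μ_A = -17, sd(A) = 7.9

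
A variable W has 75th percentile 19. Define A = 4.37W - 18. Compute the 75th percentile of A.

75th percentile of A = 65.03

Since a = 4.37 > 0 the transformation is increasing, so the 75th percentile of A = a·(P_{75} of W) + b = 4.37·19 + (-18) = 65.03.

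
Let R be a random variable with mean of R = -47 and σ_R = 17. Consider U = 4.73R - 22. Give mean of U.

mean of U = -244.31

U = 4.73R - 22 is linear with a = 4.73, b = -22.
mean of U = a·mean of R + b = 4.73·(-47) + (-22) = -244.31.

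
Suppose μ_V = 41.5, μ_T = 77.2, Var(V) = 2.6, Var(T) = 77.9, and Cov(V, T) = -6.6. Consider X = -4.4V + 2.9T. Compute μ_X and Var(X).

μ_X = (-4.4)·μ_V + 2.9·μ_T = (-4.4)·41.5 + 2.9·77.2 = 41.28.
Var(X) = a²·Var(V) + b²·Var(T) + 2ab·Cov(V, T) with a = -4.4, b = 2.9.
= (-4.4)²·2.6 + 2.9²·77.9 + 2·(-4.4)·2.9·(-6.6)
= 50.336 + 655.139 + 168.432 = 873.907.

μ_X = 41.28, Var(X) = 873.907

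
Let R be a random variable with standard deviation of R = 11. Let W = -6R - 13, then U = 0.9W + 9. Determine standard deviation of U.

standard deviation of U = 59.4

standard deviation of W = |-6|·11 = 66.
standard deviation of U = |0.9|·66 = 59.4.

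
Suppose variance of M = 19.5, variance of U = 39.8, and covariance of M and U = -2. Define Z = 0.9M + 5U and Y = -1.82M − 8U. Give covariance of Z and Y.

covariance of Z and Y = -1591.341

By bilinearity, covariance of Z and Y = ac·variance of M + bd·variance of U + (ad+bc)·covariance of M and U, with a=0.9, b=5, c=-1.82, d=-8.
ac·variance of M = 0.9·(-1.82)·19.5 = -31.941
bd·variance of U = 5·(-8)·39.8 = -1592
(ad+bc)·covariance of M and U = (-16.3)·(-2) = 32.6
covariance of Z and Y = -31.941 + (-1592) + 32.6 = -1591.341.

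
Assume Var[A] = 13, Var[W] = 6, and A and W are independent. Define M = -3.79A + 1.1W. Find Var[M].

Var[M] = a²·Var[A] + b²·Var[W] + 2ab·Cov(A, W) with a = -3.79, b = 1.1.
Independence gives Cov(A, W) = 0.
= (-3.79)²·13 + 1.1²·6 + 2·(-3.79)·1.1·0
= 186.7333 + 7.26 + 0 = 193.9933.

Var[M] = 193.9933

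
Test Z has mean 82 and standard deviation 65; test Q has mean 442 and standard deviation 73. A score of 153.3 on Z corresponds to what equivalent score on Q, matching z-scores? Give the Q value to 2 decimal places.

z = (153.3 − 82)/65 ≈ 1.0969.
Q = 442 + z·73 = 442 + (153.3 − 82)·73/65 ≈ 522.08.

Q = 522.08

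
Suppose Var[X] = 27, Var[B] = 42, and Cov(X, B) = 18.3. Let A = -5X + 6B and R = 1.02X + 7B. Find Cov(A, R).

By bilinearity, Cov(A, R) = ac·Var[X] + bd·Var[B] + (ad+bc)·Cov(X, B), with a=-5, b=6, c=1.02, d=7.
ac·Var[X] = (-5)·1.02·27 = -137.7
bd·Var[B] = 6·7·42 = 1764
(ad+bc)·Cov(X, B) = (-28.88)·18.3 = -528.504
Cov(A, R) = -137.7 + 1764 + (-528.504) = 1097.796.

Cov(A, R) = 1097.796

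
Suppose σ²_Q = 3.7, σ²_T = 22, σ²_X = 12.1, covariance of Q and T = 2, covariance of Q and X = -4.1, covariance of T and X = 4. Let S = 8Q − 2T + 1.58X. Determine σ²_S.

σ²_S = 162.07844

σ²_S = a²·σ²_Q + b²·σ²_T + c²·σ²_X + 2ab·covariance of Q and T + 2ac·covariance of Q and X + 2bc·covariance of T and X, with a = 8, b = -2, c = 1.58.
= 236.8 + 88 + 30.20644 + (-64) + (-103.648) + (-25.28)
= 162.07844.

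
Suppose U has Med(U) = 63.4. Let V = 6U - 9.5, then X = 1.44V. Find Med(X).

Med(X) = 534.096

Med(V) = 6·63.4 + (-9.5) = 370.9.
Med(X) = 1.44·370.9 = 534.096.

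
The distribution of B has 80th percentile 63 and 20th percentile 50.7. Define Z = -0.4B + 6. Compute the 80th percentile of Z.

Since a = -0.4 < 0 the transformation is decreasing, reversing order: the 80th percentile of Z corresponds to the 20th percentile of B.
So P_{80}(Z) = a·P_{20}(B) + b = (-0.4)·50.7 + 6 = -14.28.

80th percentile of Z = -14.28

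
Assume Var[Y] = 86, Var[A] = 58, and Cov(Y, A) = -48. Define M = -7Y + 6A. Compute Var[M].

Var[M] = a²·Var[Y] + b²·Var[A] + 2ab·Cov(Y, A) with a = -7, b = 6.
= (-7)²·86 + 6²·58 + 2·(-7)·6·(-48)
= 4214 + 2088 + 4032 = 10334.

Var[M] = 10334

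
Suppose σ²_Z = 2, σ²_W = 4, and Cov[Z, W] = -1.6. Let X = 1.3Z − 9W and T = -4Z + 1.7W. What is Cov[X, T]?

Cov[X, T] = -132.736

By bilinearity, Cov[X, T] = ac·σ²_Z + bd·σ²_W + (ad+bc)·Cov[Z, W], with a=1.3, b=-9, c=-4, d=1.7.
ac·σ²_Z = 1.3·(-4)·2 = -10.4
bd·σ²_W = (-9)·1.7·4 = -61.2
(ad+bc)·Cov[Z, W] = (38.21)·(-1.6) = -61.136
Cov[X, T] = -10.4 + (-61.2) + (-61.136) = -132.736.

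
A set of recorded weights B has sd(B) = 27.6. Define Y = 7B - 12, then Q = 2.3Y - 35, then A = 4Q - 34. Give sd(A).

sd(Y) = |7|·27.6 = 193.2.
sd(Q) = |2.3|·193.2 = 444.36.
sd(A) = |4|·444.36 = 1777.44.

sd(A) = 1777.44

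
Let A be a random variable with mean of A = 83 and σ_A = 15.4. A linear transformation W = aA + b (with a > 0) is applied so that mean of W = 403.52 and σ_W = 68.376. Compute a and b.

a = 4.44, b = 35

σ_W = a·σ_A (a > 0), so a = 68.376/15.4 = 4.44.
mean of W = a·mean of A + b, so b = 403.52 − 4.44·83 = 35.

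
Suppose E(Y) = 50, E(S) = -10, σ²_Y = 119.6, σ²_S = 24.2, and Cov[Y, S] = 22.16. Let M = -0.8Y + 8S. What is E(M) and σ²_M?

E(M) = -120, σ²_M = 1341.696

E(M) = (-0.8)·E(Y) + 8·E(S) = (-0.8)·50 + 8·(-10) = -120.
σ²_M = a²·σ²_Y + b²·σ²_S + 2ab·Cov[Y, S] with a = -0.8, b = 8.
= (-0.8)²·119.6 + 8²·24.2 + 2·(-0.8)·8·22.16
= 76.544 + 1548.8 + (-283.648) = 1341.696.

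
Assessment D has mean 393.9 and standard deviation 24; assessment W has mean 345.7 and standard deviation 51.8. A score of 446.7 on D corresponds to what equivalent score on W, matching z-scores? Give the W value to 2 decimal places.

W = 459.66

z = (446.7 − 393.9)/24 = 2.2.
W = 345.7 + z·51.8 = 345.7 + (446.7 − 393.9)·51.8/24 = 459.66.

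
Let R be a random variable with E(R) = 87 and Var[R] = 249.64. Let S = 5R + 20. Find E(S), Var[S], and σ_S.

E(S) = 455, Var[S] = 6241, σ_S = 79

S = 5R + 20 is linear with a = 5, b = 20.
E(S) = a·E(R) + b = 5·87 + 20 = 455.
Var[S] = a²·Var[R] = 5²·249.64 = 6241 (the additive constant 20 does not affect variance).
σ_R = √249.64 = 15.8.
σ_S = |a|·σ_R = |5|·15.8 = 79.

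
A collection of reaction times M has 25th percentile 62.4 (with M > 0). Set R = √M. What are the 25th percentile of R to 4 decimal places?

25th percentile of R = 7.8994

√M is increasing, so P_{25}(R) = g(P_{25}(M)) ≈ 7.8994.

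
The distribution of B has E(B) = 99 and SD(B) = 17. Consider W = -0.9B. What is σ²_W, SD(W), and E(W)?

W = -0.9B is linear with a = -0.9, b = 0.
σ²_B = 17² = 289.
σ²_W = a²·σ²_B = (-0.9)²·289 = 234.09.
SD(W) = |a|·SD(B) = |-0.9|·17 = 15.3.
E(W) = a·E(B) + b = (-0.9)·99 = -89.1.

σ²_W = 234.09, SD(W) = 15.3, E(W) = -89.1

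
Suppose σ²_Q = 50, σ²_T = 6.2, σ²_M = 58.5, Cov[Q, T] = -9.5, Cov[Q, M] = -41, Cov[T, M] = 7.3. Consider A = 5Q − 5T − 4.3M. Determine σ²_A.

σ²_A = a²·σ²_Q + b²·σ²_T + c²·σ²_M + 2ab·Cov[Q, T] + 2ac·Cov[Q, M] + 2bc·Cov[T, M], with a = 5, b = -5, c = -4.3.
= 1250 + 155 + 1081.665 + 475 + 1763 + 313.9
= 5038.565.

σ²_A = 5038.565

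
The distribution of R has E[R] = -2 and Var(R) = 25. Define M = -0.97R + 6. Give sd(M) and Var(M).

M = -0.97R + 6 is linear with a = -0.97, b = 6.
sd(R) = √25 = 5.
sd(M) = |a|·sd(R) = |-0.97|·5 = 4.85.
Var(M) = a²·Var(R) = (-0.97)²·25 = 23.5225 (the additive constant 6 does not affect variance).

sd(M) = 4.85, Var(M) = 23.5225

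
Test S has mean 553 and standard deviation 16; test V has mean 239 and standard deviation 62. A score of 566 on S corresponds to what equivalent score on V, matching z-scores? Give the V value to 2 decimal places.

V = 289.38

z = (566 − 553)/16 = 0.8125.
V = 239 + z·62 = 239 + (566 − 553)·62/16 ≈ 289.38.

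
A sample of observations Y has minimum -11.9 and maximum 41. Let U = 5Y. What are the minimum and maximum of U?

min(U) = -59.5, max(U) = 205

a = 5 > 0, so min(U) = a·min(Y)+b = 5·(-11.9) = -59.5 and max(U) = 5·41 = 205.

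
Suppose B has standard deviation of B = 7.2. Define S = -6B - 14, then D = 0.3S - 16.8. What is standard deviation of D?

standard deviation of S = |-6|·7.2 = 43.2.
standard deviation of D = |0.3|·43.2 = 12.96.

standard deviation of D = 12.96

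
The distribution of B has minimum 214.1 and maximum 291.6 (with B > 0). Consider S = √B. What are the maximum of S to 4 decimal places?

√B is increasing on this domain, so max(S) comes from max(B) = 291.6: max(S) = √(291.6) ≈ 17.0763.

max(S) = 17.0763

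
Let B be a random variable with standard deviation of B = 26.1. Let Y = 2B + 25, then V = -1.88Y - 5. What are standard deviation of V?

standard deviation of V = 98.136

standard deviation of Y = |2|·26.1 = 52.2.
standard deviation of V = |-1.88|·52.2 = 98.136.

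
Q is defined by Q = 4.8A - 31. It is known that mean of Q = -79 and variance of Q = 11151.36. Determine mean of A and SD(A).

From Q = 4.8A - 31: mean of Q = a·mean of A + b, so mean of A = (mean of Q − b)/a = (-79 − (-31))/4.8 = -10.
SD(Q) = √11151.36 = 105.6.
SD(Q) = |a|·SD(A), so SD(A) = 105.6/|4.8| = 22.

mean of A = -10, SD(A) = 22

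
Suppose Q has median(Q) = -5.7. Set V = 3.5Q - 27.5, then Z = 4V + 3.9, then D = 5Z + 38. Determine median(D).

median(V) = 3.5·(-5.7) + (-27.5) = -47.45.
median(Z) = 4·(-47.45) + 3.9 = -185.9.
median(D) = 5·(-185.9) + 38 = -891.5.

median(D) = -891.5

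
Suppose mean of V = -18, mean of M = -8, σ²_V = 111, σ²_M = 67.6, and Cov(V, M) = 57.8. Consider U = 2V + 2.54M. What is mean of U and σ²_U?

mean of U = 2·mean of V + 2.54·mean of M = 2·(-18) + 2.54·(-8) = -56.32.
σ²_U = a²·σ²_V + b²·σ²_M + 2ab·Cov(V, M) with a = 2, b = 2.54.
= 2²·111 + 2.54²·67.6 + 2·2·2.54·57.8
= 444 + 436.12816 + 587.248 = 1467.37616.

mean of U = -56.32, σ²_U = 1467.37616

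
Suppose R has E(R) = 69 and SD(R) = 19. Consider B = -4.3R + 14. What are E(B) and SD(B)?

E(B) = -282.7, SD(B) = 81.7

B = -4.3R + 14 is linear with a = -4.3, b = 14.
E(B) = a·E(R) + b = (-4.3)·69 + 14 = -282.7.
SD(B) = |a|·SD(R) = |-4.3|·19 = 81.7.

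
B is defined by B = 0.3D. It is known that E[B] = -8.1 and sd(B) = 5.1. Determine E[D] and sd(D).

E[D] = -27, sd(D) = 17

From B = 0.3D: E[B] = a·E[D] + b, so E[D] = (E[B] − b)/a = (-8.1 − 0)/0.3 = -27.
sd(B) = |a|·sd(D), so sd(D) = 5.1/|0.3| = 17.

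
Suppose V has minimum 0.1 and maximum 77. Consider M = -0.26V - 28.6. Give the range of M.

Range of V = 77 − 0.1 = 76.9.
Range(M) = |a|·Range(V) = |-0.26|·76.9 = 19.994.

Range(M) = 19.994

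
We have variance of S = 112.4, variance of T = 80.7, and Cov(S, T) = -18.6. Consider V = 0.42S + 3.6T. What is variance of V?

variance of V = a²·variance of S + b²·variance of T + 2ab·Cov(S, T) with a = 0.42, b = 3.6.
= 0.42²·112.4 + 3.6²·80.7 + 2·0.42·3.6·(-18.6)
= 19.82736 + 1045.872 + (-56.2464) = 1009.45296.

variance of V = 1009.45296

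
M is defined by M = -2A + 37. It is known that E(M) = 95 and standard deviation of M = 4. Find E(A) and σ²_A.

From M = -2A + 37: E(M) = a·E(A) + b, so E(A) = (E(M) − b)/a = (95 − 37)/(-2) = -29.
σ²_M = 4² = 16.
σ²_M = a²·σ²_A, so σ²_A = 16/(-2)² = 4.

E(A) = -29, σ²_A = 4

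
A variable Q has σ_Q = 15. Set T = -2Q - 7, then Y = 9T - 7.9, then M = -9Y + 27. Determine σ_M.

σ_T = |-2|·15 = 30.
σ_Y = |9|·30 = 270.
σ_M = |-9|·270 = 2430.

σ_M = 2430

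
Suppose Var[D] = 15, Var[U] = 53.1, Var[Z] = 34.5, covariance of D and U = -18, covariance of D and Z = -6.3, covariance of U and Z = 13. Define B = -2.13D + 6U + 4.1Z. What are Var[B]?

Var[B] = 3769.3143

Var[B] = a²·Var[D] + b²·Var[U] + c²·Var[Z] + 2ab·covariance of D and U + 2ac·covariance of D and Z + 2bc·covariance of U and Z, with a = -2.13, b = 6, c = 4.1.
= 68.0535 + 1911.6 + 579.945 + 460.08 + 110.0358 + 639.6
= 3769.3143.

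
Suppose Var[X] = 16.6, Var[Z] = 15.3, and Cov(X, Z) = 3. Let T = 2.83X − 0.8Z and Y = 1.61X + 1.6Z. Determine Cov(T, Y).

By bilinearity, Cov(T, Y) = ac·Var[X] + bd·Var[Z] + (ad+bc)·Cov(X, Z), with a=2.83, b=-0.8, c=1.61, d=1.6.
ac·Var[X] = 2.83·1.61·16.6 = 75.63458
bd·Var[Z] = (-0.8)·1.6·15.3 = -19.584
(ad+bc)·Cov(X, Z) = (3.24)·3 = 9.72
Cov(T, Y) = 75.63458 + (-19.584) + 9.72 = 65.77058.

Cov(T, Y) = 65.77058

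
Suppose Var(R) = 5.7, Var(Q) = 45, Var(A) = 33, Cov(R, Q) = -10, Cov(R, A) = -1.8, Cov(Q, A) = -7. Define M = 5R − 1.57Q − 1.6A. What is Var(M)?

Var(M) = 488.5325

Var(M) = a²·Var(R) + b²·Var(Q) + c²·Var(A) + 2ab·Cov(R, Q) + 2ac·Cov(R, A) + 2bc·Cov(Q, A), with a = 5, b = -1.57, c = -1.6.
= 142.5 + 110.9205 + 84.48 + 157 + 28.8 + (-35.168)
= 488.5325.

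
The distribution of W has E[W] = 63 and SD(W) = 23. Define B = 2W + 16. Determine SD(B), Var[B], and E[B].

SD(B) = 46, Var[B] = 2116, E[B] = 142

B = 2W + 16 is linear with a = 2, b = 16.
SD(B) = |a|·SD(W) = |2|·23 = 46.
Var[W] = 23² = 529.
Var[B] = a²·Var[W] = 2²·529 = 2116 (the additive constant 16 does not affect variance).
E[B] = a·E[W] + b = 2·63 + 16 = 142.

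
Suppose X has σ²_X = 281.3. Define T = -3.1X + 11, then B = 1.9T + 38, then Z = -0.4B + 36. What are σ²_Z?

σ²_Z = 1561.4220368

σ²_T = (-3.1)²·281.3 = 2703.293.
σ²_B = 1.9²·2703.293 = 9758.88773.
σ²_Z = (-0.4)²·9758.88773 = 1561.4220368.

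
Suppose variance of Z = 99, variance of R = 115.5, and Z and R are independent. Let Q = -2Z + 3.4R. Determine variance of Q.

variance of Q = a²·variance of Z + b²·variance of R + 2ab·Cov(Z, R) with a = -2, b = 3.4.
Independence gives Cov(Z, R) = 0.
= (-2)²·99 + 3.4²·115.5 + 2·(-2)·3.4·0
= 396 + 1335.18 + 0 = 1731.18.

variance of Q = 1731.18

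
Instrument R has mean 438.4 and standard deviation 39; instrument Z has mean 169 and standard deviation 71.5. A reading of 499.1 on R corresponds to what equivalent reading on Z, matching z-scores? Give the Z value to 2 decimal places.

z = (499.1 − 438.4)/39 ≈ 1.5564.
Z = 169 + z·71.5 = 169 + (499.1 − 438.4)·71.5/39 ≈ 280.28.

Z = 280.28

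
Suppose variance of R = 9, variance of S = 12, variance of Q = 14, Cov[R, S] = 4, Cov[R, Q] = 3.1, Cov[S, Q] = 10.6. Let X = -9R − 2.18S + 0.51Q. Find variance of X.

variance of X = a²·variance of R + b²·variance of S + c²·variance of Q + 2ab·Cov[R, S] + 2ac·Cov[R, Q] + 2bc·Cov[S, Q], with a = -9, b = -2.18, c = 0.51.
= 729 + 57.0288 + 3.6414 + 156.96 + (-28.458) + (-23.57016)
= 894.60204.

variance of X = 894.60204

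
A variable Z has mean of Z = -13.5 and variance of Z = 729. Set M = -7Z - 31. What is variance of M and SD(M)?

M = -7Z - 31 is linear with a = -7, b = -31.
variance of M = a²·variance of Z = (-7)²·729 = 35721 (the additive constant -31 does not affect variance).
SD(Z) = √729 = 27.
SD(M) = |a|·SD(Z) = |-7|·27 = 189.

variance of M = 35721, SD(M) = 189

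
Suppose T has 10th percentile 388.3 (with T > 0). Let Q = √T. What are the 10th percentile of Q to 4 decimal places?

10th percentile of Q = 19.7053

√T is increasing, so P_{10}(Q) = g(P_{10}(T)) ≈ 19.7053.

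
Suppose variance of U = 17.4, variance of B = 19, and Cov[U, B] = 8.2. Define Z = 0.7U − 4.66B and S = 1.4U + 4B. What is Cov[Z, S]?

Cov[Z, S] = -367.6448

By bilinearity, Cov[Z, S] = ac·variance of U + bd·variance of B + (ad+bc)·Cov[U, B], with a=0.7, b=-4.66, c=1.4, d=4.
ac·variance of U = 0.7·1.4·17.4 = 17.052
bd·variance of B = (-4.66)·4·19 = -354.16
(ad+bc)·Cov[U, B] = (-3.724)·8.2 = -30.5368
Cov[Z, S] = 17.052 + (-354.16) + (-30.5368) = -367.6448.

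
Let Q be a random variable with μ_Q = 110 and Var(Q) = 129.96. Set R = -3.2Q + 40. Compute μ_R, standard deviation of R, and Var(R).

μ_R = -312, standard deviation of R = 36.48, Var(R) = 1330.7904

R = -3.2Q + 40 is linear with a = -3.2, b = 40.
μ_R = a·μ_Q + b = (-3.2)·110 + 40 = -312.
standard deviation of Q = √129.96 = 11.4.
standard deviation of R = |a|·standard deviation of Q = |-3.2|·11.4 = 36.48.
Var(R) = a²·Var(Q) = (-3.2)²·129.96 = 1330.7904 (the additive constant 40 does not affect variance).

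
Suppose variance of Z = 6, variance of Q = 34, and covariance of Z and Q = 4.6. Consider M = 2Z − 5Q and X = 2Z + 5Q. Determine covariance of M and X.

covariance of M and X = -826

By bilinearity, covariance of M and X = ac·variance of Z + bd·variance of Q + (ad+bc)·covariance of Z and Q, with a=2, b=-5, c=2, d=5.
ac·variance of Z = 2·2·6 = 24
bd·variance of Q = (-5)·5·34 = -850
(ad+bc)·covariance of Z and Q = (0)·4.6 = 0
covariance of M and X = 24 + (-850) + 0 = -826.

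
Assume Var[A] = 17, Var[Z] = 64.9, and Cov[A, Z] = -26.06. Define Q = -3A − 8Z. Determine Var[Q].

Var[Q] = a²·Var[A] + b²·Var[Z] + 2ab·Cov[A, Z] with a = -3, b = -8.
= (-3)²·17 + (-8)²·64.9 + 2·(-3)·(-8)·(-26.06)
= 153 + 4153.6 + (-1250.88) = 3055.72.

Var[Q] = 3055.72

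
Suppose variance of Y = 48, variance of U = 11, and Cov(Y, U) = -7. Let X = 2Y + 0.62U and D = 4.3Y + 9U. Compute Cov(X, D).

Cov(X, D) = 329.518

By bilinearity, Cov(X, D) = ac·variance of Y + bd·variance of U + (ad+bc)·Cov(Y, U), with a=2, b=0.62, c=4.3, d=9.
ac·variance of Y = 2·4.3·48 = 412.8
bd·variance of U = 0.62·9·11 = 61.38
(ad+bc)·Cov(Y, U) = (20.666)·(-7) = -144.662
Cov(X, D) = 412.8 + 61.38 + (-144.662) = 329.518.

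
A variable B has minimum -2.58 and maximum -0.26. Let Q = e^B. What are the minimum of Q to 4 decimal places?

e^B is increasing on this domain, so min(Q) comes from min(B) = -2.58: min(Q) = exp(-2.58) ≈ 0.0758.

min(Q) = 0.0758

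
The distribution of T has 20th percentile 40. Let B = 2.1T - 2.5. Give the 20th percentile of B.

20th percentile of B = 81.5

Since a = 2.1 > 0 the transformation is increasing, so the 20th percentile of B = a·(P_{20} of T) + b = 2.1·40 + (-2.5) = 81.5.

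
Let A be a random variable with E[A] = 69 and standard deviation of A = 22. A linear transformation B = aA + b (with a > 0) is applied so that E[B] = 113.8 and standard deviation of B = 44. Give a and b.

standard deviation of B = a·standard deviation of A (a > 0), so a = 44/22 = 2.
E[B] = a·E[A] + b, so b = 113.8 − 2·69 = -24.2.

a = 2, b = -24.2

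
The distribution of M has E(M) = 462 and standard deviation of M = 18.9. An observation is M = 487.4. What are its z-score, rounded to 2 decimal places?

z = (M − E(M)) / standard deviation of M = (487.4 − 462) / 18.9 ≈ 1.34.

z = 1.34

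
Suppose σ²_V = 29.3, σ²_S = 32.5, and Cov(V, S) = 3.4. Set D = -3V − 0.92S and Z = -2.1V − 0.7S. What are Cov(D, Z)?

Cov(D, Z) = 219.2288

By bilinearity, Cov(D, Z) = ac·σ²_V + bd·σ²_S + (ad+bc)·Cov(V, S), with a=-3, b=-0.92, c=-2.1, d=-0.7.
ac·σ²_V = (-3)·(-2.1)·29.3 = 184.59
bd·σ²_S = (-0.92)·(-0.7)·32.5 = 20.93
(ad+bc)·Cov(V, S) = (4.032)·3.4 = 13.7088
Cov(D, Z) = 184.59 + 20.93 + 13.7088 = 219.2288.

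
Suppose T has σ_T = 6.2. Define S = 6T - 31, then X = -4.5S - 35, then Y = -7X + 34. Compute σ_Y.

σ_S = |6|·6.2 = 37.2.
σ_X = |-4.5|·37.2 = 167.4.
σ_Y = |-7|·167.4 = 1171.8.

σ_Y = 1171.8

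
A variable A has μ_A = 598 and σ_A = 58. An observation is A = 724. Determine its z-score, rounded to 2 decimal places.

z = 2.17

z = (A − μ_A) / σ_A = (724 − 598) / 58 ≈ 2.17.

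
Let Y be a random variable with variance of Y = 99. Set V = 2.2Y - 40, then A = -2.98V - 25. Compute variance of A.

variance of A = 4255.132464

variance of V = 2.2²·99 = 479.16.
variance of A = (-2.98)²·479.16 = 4255.132464.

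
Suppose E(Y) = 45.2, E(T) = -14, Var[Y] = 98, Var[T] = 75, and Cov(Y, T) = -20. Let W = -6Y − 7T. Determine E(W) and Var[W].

E(W) = -173.2, Var[W] = 5523

E(W) = (-6)·E(Y) + (-7)·E(T) = (-6)·45.2 + (-7)·(-14) = -173.2.
Var[W] = a²·Var[Y] + b²·Var[T] + 2ab·Cov(Y, T) with a = -6, b = -7.
= (-6)²·98 + (-7)²·75 + 2·(-6)·(-7)·(-20)
= 3528 + 3675 + (-1680) = 5523.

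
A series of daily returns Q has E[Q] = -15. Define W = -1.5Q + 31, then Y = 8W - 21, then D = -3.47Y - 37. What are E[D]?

E[W] = (-1.5)·(-15) + 31 = 53.5.
E[Y] = 8·53.5 + (-21) = 407.
E[D] = (-3.47)·407 + (-37) = -1449.29.

E[D] = -1449.29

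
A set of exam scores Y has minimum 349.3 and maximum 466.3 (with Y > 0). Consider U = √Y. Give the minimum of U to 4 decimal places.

√Y is increasing on this domain, so min(U) comes from min(Y) = 349.3: min(U) = √(349.3) ≈ 18.6896.

min(U) = 18.6896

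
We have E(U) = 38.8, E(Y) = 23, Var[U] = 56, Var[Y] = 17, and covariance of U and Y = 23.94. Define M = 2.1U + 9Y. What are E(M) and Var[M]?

E(M) = 288.48, Var[M] = 2528.892

E(M) = 2.1·E(U) + 9·E(Y) = 2.1·38.8 + 9·23 = 288.48.
Var[M] = a²·Var[U] + b²·Var[Y] + 2ab·covariance of U and Y with a = 2.1, b = 9.
= 2.1²·56 + 9²·17 + 2·2.1·9·23.94
= 246.96 + 1377 + 904.932 = 2528.892.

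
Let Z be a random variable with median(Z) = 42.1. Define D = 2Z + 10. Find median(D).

A linear map preserves order up to sign, so median(D) = a·median(Z) + b = 2·42.1 + 10 = 94.2.

median(D) = 94.2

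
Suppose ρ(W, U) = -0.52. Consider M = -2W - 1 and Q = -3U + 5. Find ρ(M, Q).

ρ(M, Q) = -0.52

Linear rescalings preserve correlation up to sign; here the slopes -2 and -3 have the same sign, so ρ(M, Q) = ρ(W, U) = -0.52.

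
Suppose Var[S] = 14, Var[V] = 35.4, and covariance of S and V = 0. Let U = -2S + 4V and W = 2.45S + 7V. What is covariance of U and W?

covariance of U and W = 922.6

By bilinearity, covariance of U and W = ac·Var[S] + bd·Var[V] + (ad+bc)·covariance of S and V, with a=-2, b=4, c=2.45, d=7.
ac·Var[S] = (-2)·2.45·14 = -68.6
bd·Var[V] = 4·7·35.4 = 991.2
(ad+bc)·covariance of S and V = (-4.2)·0 = 0
covariance of U and W = -68.6 + 991.2 + 0 = 922.6.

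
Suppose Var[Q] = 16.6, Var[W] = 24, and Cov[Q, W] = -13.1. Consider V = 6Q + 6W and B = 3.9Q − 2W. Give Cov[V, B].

Cov[V, B] = -48.9

By bilinearity, Cov[V, B] = ac·Var[Q] + bd·Var[W] + (ad+bc)·Cov[Q, W], with a=6, b=6, c=3.9, d=-2.
ac·Var[Q] = 6·3.9·16.6 = 388.44
bd·Var[W] = 6·(-2)·24 = -288
(ad+bc)·Cov[Q, W] = (11.4)·(-13.1) = -149.34
Cov[V, B] = 388.44 + (-288) + (-149.34) = -48.9.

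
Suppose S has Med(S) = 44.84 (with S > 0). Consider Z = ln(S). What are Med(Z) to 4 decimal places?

Med(Z) = 3.8031

ln(S) is monotone on this domain, so Med(Z) = ln(44.84) ≈ 3.8031.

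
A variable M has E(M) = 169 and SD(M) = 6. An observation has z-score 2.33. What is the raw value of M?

M = 182.98

M = E(M) + z·SD(M) = 169 + 2.33·6 = 182.98.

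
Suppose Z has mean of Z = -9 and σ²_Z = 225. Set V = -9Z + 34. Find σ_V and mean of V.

σ_V = 135, mean of V = 115

V = -9Z + 34 is linear with a = -9, b = 34.
σ_Z = √225 = 15.
σ_V = |a|·σ_Z = |-9|·15 = 135.
mean of V = a·mean of Z + b = (-9)·(-9) + 34 = 115.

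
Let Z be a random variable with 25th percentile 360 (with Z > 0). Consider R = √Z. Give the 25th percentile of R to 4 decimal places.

√Z is increasing, so P_{25}(R) = g(P_{25}(Z)) ≈ 18.9737.

25th percentile of R = 18.9737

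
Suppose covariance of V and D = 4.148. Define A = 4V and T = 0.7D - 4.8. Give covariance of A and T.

covariance of A and T = 11.6144

covariance of A and T = a·c·covariance of V and D = 4·0.7·4.148 = 11.6144. Additive constants drop out.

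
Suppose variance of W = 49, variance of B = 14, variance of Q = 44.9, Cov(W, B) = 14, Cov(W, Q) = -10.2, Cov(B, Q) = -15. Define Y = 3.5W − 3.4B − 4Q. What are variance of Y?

variance of Y = a²·variance of W + b²·variance of B + c²·variance of Q + 2ab·Cov(W, B) + 2ac·Cov(W, Q) + 2bc·Cov(B, Q), with a = 3.5, b = -3.4, c = -4.
= 600.25 + 161.84 + 718.4 + (-333.2) + 285.6 + (-408)
= 1024.89.

variance of Y = 1024.89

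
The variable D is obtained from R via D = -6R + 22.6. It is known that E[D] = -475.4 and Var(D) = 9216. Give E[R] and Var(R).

From D = -6R + 22.6: E[D] = a·E[R] + b, so E[R] = (E[D] − b)/a = (-475.4 − 22.6)/(-6) = 83.
Var(D) = a²·Var(R), so Var(R) = 9216/(-6)² = 256.

E[R] = 83, Var(R) = 256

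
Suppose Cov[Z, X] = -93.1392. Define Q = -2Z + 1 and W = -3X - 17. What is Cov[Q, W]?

Cov[Q, W] = a·c·Cov[Z, X] = (-2)·(-3)·(-93.1392) = -558.8352. Additive constants drop out.

Cov[Q, W] = -558.8352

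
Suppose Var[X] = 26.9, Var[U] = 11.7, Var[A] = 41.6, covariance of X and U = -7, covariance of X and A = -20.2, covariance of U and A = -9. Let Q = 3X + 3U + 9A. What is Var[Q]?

Var[Q] = a²·Var[X] + b²·Var[U] + c²·Var[A] + 2ab·covariance of X and U + 2ac·covariance of X and A + 2bc·covariance of U and A, with a = 3, b = 3, c = 9.
= 242.1 + 105.3 + 3369.6 + (-126) + (-1090.8) + (-486)
= 2014.2.

Var[Q] = 2014.2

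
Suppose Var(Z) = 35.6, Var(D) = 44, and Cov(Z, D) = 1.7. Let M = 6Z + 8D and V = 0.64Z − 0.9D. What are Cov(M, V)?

By bilinearity, Cov(M, V) = ac·Var(Z) + bd·Var(D) + (ad+bc)·Cov(Z, D), with a=6, b=8, c=0.64, d=-0.9.
ac·Var(Z) = 6·0.64·35.6 = 136.704
bd·Var(D) = 8·(-0.9)·44 = -316.8
(ad+bc)·Cov(Z, D) = (-0.28)·1.7 = -0.476
Cov(M, V) = 136.704 + (-316.8) + (-0.476) = -180.572.

Cov(M, V) = -180.572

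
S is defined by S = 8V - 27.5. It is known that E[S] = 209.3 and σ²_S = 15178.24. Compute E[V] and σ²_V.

E[V] = 29.6, σ²_V = 237.16

From S = 8V - 27.5: E[S] = a·E[V] + b, so E[V] = (E[S] − b)/a = (209.3 − (-27.5))/8 = 29.6.
σ²_S = a²·σ²_V, so σ²_V = 15178.24/8² = 237.16.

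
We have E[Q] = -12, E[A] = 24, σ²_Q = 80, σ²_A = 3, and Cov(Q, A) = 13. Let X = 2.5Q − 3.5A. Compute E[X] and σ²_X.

E[X] = -114, σ²_X = 309.25

E[X] = 2.5·E[Q] + (-3.5)·E[A] = 2.5·(-12) + (-3.5)·24 = -114.
σ²_X = a²·σ²_Q + b²·σ²_A + 2ab·Cov(Q, A) with a = 2.5, b = -3.5.
= 2.5²·80 + (-3.5)²·3 + 2·2.5·(-3.5)·13
= 500 + 36.75 + (-227.5) = 309.25.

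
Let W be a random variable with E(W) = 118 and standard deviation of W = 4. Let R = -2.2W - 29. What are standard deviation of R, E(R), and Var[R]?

R = -2.2W - 29 is linear with a = -2.2, b = -29.
standard deviation of R = |a|·standard deviation of W = |-2.2|·4 = 8.8.
E(R) = a·E(W) + b = (-2.2)·118 + (-29) = -288.6.
Var[W] = 4² = 16.
Var[R] = a²·Var[W] = (-2.2)²·16 = 77.44 (the additive constant -29 does not affect variance).

standard deviation of R = 8.8, E(R) = -288.6, Var[R] = 77.44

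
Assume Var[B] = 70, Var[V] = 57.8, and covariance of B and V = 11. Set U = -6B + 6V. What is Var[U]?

Var[U] = 3808.8

Var[U] = a²·Var[B] + b²·Var[V] + 2ab·covariance of B and V with a = -6, b = 6.
= (-6)²·70 + 6²·57.8 + 2·(-6)·6·11
= 2520 + 2080.8 + (-792) = 3808.8.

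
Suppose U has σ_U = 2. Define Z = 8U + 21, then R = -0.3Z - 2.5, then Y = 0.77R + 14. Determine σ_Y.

σ_Z = |8|·2 = 16.
σ_R = |-0.3|·16 = 4.8.
σ_Y = |0.77|·4.8 = 3.696.

σ_Y = 3.696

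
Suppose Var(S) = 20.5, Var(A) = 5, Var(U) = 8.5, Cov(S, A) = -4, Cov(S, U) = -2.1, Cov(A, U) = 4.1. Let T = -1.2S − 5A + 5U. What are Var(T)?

Var(T) = a²·Var(S) + b²·Var(A) + c²·Var(U) + 2ab·Cov(S, A) + 2ac·Cov(S, U) + 2bc·Cov(A, U), with a = -1.2, b = -5, c = 5.
= 29.52 + 125 + 212.5 + (-48) + 25.2 + (-205)
= 139.22.

Var(T) = 139.22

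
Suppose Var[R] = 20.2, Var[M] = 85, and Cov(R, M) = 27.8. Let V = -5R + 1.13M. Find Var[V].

Var[V] = 299.3965

Var[V] = a²·Var[R] + b²·Var[M] + 2ab·Cov(R, M) with a = -5, b = 1.13.
= (-5)²·20.2 + 1.13²·85 + 2·(-5)·1.13·27.8
= 505 + 108.5365 + (-314.14) = 299.3965.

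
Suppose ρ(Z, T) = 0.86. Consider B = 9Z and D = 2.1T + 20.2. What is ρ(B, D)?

Linear rescalings preserve correlation up to sign; here the slopes 9 and 2.1 have the same sign, so ρ(B, D) = ρ(Z, T) = 0.86.

ρ(B, D) = 0.86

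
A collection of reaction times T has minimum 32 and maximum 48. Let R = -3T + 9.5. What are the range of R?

Range(R) = 48

Range of T = 48 − 32 = 16.
Range(R) = |a|·Range(T) = |-3|·16 = 48.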